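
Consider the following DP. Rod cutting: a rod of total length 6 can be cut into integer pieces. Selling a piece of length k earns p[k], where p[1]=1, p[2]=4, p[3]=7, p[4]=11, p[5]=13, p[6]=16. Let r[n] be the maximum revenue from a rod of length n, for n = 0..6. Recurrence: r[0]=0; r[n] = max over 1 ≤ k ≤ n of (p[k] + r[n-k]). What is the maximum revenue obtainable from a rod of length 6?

16

   n    0    1    2    3    4    5    6
r[n]    0    1    4    7   11   13   16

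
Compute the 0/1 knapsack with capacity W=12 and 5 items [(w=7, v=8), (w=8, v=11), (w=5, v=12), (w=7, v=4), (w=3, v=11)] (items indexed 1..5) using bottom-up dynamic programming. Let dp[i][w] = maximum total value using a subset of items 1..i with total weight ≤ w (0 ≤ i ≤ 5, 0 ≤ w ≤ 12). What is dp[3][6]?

i\w   0   1   2   3   4   5   6   7   8   9  10  11  12
  0   0   0   0   0   0   0   0   0   0   0   0   0   0
  1   0   0   0   0   0   0   0   8   8   8   8   8   8
  2   0   0   0   0   0   0   0   8  11  11  11  11  11
  3   0   0   0   0   0  12  12  12  12  12  12  12  20
  4   0   0   0   0   0  12  12  12  12  12  12  12  20
  5   0   0   0  11  11  12  12  12  23  23  23  23  23

12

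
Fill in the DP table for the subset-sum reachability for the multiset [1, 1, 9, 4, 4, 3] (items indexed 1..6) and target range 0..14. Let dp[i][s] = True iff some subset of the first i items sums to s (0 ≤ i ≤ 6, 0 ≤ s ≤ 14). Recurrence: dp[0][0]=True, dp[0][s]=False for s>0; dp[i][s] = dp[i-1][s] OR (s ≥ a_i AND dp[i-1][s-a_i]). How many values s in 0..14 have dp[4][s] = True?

i\s   0   1   2   3   4   5   6   7   8   9  10  11  12  13  14
  0   T   F   F   F   F   F   F   F   F   F   F   F   F   F   F
  1   T   T   F   F   F   F   F   F   F   F   F   F   F   F   F
  2   T   T   T   F   F   F   F   F   F   F   F   F   F   F   F
  3   T   T   T   F   F   F   F   F   F   T   T   T   F   F   F
  4   T   T   T   F   T   T   T   F   F   T   T   T   F   T   T
  5   T   T   T   F   T   T   T   F   T   T   T   T   F   T   T
  6   T   T   T   T   T   T   T   T   T   T   T   T   T   T   T

11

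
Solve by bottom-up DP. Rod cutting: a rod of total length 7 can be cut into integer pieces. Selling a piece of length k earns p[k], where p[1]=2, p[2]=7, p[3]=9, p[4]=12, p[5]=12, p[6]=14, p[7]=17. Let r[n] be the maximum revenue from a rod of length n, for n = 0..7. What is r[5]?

16

   n    0    1    2    3    4    5    6    7
r[n]    0    2    7    9   14   16   21   23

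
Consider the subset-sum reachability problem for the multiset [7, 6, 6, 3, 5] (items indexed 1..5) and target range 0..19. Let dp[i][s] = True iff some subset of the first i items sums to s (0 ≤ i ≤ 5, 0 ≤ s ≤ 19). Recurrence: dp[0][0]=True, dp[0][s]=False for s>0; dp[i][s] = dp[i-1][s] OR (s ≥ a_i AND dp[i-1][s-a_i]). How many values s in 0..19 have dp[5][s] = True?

i\s   0   1   2   3   4   5   6   7   8   9  10  11  12  13  14  15  16  17  18  19
  0   T   F   F   F   F   F   F   F   F   F   F   F   F   F   F   F   F   F   F   F
  1   T   F   F   F   F   F   F   T   F   F   F   F   F   F   F   F   F   F   F   F
  2   T   F   F   F   F   F   T   T   F   F   F   F   F   T   F   F   F   F   F   F
  3   T   F   F   F   F   F   T   T   F   F   F   F   T   T   F   F   F   F   F   T
  4   T   F   F   T   F   F   T   T   F   T   T   F   T   T   F   T   T   F   F   T
  5   T   F   F   T   F   T   T   T   T   T   T   T   T   T   T   T   T   T   T   T

17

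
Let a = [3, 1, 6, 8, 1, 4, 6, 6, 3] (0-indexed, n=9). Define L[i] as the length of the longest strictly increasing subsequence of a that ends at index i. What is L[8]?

   i    0    1    2    3    4    5    6    7    8
a[i]    3    1    6    8    1    4    6    6    3
L[i]    1    1    2    3    1    2    3    3    2

2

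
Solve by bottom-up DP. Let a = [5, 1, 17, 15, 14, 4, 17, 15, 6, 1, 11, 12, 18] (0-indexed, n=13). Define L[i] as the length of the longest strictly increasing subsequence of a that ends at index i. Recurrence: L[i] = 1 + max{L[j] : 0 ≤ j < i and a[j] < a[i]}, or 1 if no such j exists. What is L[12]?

   i    0    1    2    3    4    5    6    7    8    9   10   11   12
a[i]    5    1   17   15   14    4   17   15    6    1   11   12   18
L[i]    1    1    2    2    2    2    3    3    3    1    4    5    6

6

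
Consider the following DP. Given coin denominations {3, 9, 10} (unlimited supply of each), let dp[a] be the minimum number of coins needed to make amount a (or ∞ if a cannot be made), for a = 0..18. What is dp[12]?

 a  0  1  2  3  4  5  6  7  8  9 10 11 12 13 14 15 16 17 18
dp  0  -  -  1  -  -  2  -  -  1  1  -  2  2  -  3  3  -  2
(- denotes ∞ / unreachable)

2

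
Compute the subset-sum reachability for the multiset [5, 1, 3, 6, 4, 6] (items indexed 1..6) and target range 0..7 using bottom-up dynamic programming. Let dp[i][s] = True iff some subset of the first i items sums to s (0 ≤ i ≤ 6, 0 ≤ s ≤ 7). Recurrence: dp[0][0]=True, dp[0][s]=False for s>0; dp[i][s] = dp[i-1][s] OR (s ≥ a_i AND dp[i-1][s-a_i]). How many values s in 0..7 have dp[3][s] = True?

i\s   0   1   2   3   4   5   6   7
  0   T   F   F   F   F   F   F   F
  1   T   F   F   F   F   T   F   F
  2   T   T   F   F   F   T   T   F
  3   T   T   F   T   T   T   T   F
  4   T   T   F   T   T   T   T   T
  5   T   T   F   T   T   T   T   T
  6   T   T   F   T   T   T   T   T

6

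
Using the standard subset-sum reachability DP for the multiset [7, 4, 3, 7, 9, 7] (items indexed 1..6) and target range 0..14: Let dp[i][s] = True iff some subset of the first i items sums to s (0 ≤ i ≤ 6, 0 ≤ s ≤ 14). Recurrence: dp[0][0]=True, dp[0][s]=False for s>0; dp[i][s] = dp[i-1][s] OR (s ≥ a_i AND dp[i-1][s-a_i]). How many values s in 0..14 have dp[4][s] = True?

i\s   0   1   2   3   4   5   6   7   8   9  10  11  12  13  14
  0   T   F   F   F   F   F   F   F   F   F   F   F   F   F   F
  1   T   F   F   F   F   F   F   T   F   F   F   F   F   F   F
  2   T   F   F   F   T   F   F   T   F   F   F   T   F   F   F
  3   T   F   F   T   T   F   F   T   F   F   T   T   F   F   T
  4   T   F   F   T   T   F   F   T   F   F   T   T   F   F   T
  5   T   F   F   T   T   F   F   T   F   T   T   T   T   T   T
  6   T   F   F   T   T   F   F   T   F   T   T   T   T   T   T

7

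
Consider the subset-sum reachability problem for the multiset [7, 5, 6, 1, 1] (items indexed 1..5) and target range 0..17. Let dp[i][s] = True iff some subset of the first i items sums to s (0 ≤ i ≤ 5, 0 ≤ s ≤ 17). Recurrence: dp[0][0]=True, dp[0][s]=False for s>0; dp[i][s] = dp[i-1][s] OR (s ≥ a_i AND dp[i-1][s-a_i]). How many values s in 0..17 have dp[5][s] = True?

13

i\s   0   1   2   3   4   5   6   7   8   9  10  11  12  13  14  15  16  17
  0   T   F   F   F   F   F   F   F   F   F   F   F   F   F   F   F   F   F
  1   T   F   F   F   F   F   F   T   F   F   F   F   F   F   F   F   F   F
  2   T   F   F   F   F   T   F   T   F   F   F   F   T   F   F   F   F   F
  3   T   F   F   F   F   T   T   T   F   F   F   T   T   T   F   F   F   F
  4   T   T   F   F   F   T   T   T   T   F   F   T   T   T   T   F   F   F
  5   T   T   T   F   F   T   T   T   T   T   F   T   T   T   T   T   F   F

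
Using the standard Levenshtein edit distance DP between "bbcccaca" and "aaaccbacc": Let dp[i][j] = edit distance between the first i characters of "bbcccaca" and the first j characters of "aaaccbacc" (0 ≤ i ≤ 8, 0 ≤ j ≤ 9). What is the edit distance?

   ''  a  a  a  c  c  b  a  c  c
''  0  1  2  3  4  5  6  7  8  9
 b  1  1  2  3  4  5  5  6  7  8
 b  2  2  2  3  4  5  5  6  7  8
 c  3  3  3  3  3  4  5  6  6  7
 c  4  4  4  4  3  3  4  5  6  6
 c  5  5  5  5  4  3  4  5  5  6
 a  6  5  5  5  5  4  4  4  5  6
 c  7  6  6  6  5  5  5  5  4  5
 a  8  7  6  6  6  6  6  5  5  5

5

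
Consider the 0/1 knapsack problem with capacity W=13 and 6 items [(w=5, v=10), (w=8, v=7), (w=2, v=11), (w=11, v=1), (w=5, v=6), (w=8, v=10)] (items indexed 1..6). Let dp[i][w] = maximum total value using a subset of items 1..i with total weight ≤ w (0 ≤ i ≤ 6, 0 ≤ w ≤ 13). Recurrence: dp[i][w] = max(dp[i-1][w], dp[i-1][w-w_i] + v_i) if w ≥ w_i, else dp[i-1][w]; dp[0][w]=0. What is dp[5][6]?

11

i\w   0   1   2   3   4   5   6   7   8   9  10  11  12  13
  0   0   0   0   0   0   0   0   0   0   0   0   0   0   0
  1   0   0   0   0   0  10  10  10  10  10  10  10  10  10
  2   0   0   0   0   0  10  10  10  10  10  10  10  10  17
  3   0   0  11  11  11  11  11  21  21  21  21  21  21  21
  4   0   0  11  11  11  11  11  21  21  21  21  21  21  21
  5   0   0  11  11  11  11  11  21  21  21  21  21  27  27
  6   0   0  11  11  11  11  11  21  21  21  21  21  27  27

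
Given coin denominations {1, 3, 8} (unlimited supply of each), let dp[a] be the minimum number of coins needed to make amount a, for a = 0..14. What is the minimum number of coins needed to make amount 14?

3

 a  0  1  2  3  4  5  6  7  8  9 10 11 12 13 14
dp  0  1  2  1  2  3  2  3  1  2  3  2  3  4  3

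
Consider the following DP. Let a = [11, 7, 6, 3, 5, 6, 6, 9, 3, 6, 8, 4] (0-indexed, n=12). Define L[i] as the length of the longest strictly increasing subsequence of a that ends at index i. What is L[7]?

   i    0    1    2    3    4    5    6    7    8    9   10   11
a[i]   11    7    6    3    5    6    6    9    3    6    8    4
L[i]    1    1    1    1    2    3    3    4    1    3    4    2

4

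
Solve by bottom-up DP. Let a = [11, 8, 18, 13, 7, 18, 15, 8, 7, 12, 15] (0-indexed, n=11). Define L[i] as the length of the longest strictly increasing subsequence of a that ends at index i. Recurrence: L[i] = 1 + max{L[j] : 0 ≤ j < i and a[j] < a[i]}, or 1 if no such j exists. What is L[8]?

   i    0    1    2    3    4    5    6    7    8    9   10
a[i]   11    8   18   13    7   18   15    8    7   12   15
L[i]    1    1    2    2    1    3    3    2    1    3    4

1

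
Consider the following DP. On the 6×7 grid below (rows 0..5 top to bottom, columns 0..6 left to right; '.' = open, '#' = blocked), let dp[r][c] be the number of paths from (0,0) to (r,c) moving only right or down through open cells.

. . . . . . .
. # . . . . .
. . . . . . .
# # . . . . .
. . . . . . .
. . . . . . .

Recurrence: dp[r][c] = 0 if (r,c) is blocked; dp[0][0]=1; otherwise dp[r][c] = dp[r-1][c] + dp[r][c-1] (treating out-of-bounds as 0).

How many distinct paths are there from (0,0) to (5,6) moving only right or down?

r\c   0   1   2   3   4   5   6
  0   1   1   1   1   1   1   1
  1   1   0   1   2   3   4   5
  2   1   1   2   4   7  11  16
  3   0   0   2   6  13  24  40
  4   0   0   2   8  21  45  85
  5   0   0   2  10  31  76 161

161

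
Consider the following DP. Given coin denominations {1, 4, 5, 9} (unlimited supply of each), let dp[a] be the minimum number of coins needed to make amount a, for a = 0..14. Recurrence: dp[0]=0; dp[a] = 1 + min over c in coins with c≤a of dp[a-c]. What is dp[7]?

3

 a  0  1  2  3  4  5  6  7  8  9 10 11 12 13 14
dp  0  1  2  3  1  1  2  3  2  1  2  3  3  2  2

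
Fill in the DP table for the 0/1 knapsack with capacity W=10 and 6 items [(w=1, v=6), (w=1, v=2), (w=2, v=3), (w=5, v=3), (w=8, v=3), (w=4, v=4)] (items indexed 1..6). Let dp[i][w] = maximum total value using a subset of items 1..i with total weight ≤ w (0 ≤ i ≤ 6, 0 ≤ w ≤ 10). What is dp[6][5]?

i\w   0   1   2   3   4   5   6   7   8   9  10
  0   0   0   0   0   0   0   0   0   0   0   0
  1   0   6   6   6   6   6   6   6   6   6   6
  2   0   6   8   8   8   8   8   8   8   8   8
  3   0   6   8   9  11  11  11  11  11  11  11
  4   0   6   8   9  11  11  11  11  12  14  14
  5   0   6   8   9  11  11  11  11  12  14  14
  6   0   6   8   9  11  11  12  13  15  15  15

11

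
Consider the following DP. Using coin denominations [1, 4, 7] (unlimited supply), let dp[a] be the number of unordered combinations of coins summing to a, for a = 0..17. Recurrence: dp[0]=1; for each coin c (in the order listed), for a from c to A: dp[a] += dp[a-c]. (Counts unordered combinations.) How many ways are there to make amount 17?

after  coin     0     1     2     3     4     5     6     7     8     9    10    11    12    13    14    15    16    17
          1     1     1     1     1     1     1     1     1     1     1     1     1     1     1     1     1     1     1
          4     1     1     1     1     2     2     2     2     3     3     3     3     4     4     4     4     5     5
          7     1     1     1     1     2     2     2     3     4     4     4     5     6     6     7     8     9     9

9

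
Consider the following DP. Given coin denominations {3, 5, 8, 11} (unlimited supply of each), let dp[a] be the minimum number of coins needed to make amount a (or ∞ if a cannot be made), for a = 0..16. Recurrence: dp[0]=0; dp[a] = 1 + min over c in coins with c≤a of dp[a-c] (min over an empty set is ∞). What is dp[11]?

 a  0  1  2  3  4  5  6  7  8  9 10 11 12 13 14 15 16
dp  0  -  -  1  -  1  2  -  1  3  2  1  4  2  2  3  2
(- denotes ∞ / unreachable)

1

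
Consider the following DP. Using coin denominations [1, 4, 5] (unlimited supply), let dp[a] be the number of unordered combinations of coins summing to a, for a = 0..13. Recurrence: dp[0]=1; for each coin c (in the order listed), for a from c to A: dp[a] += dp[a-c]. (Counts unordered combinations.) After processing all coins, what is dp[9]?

after  coin     0     1     2     3     4     5     6     7     8     9    10    11    12    13
          1     1     1     1     1     1     1     1     1     1     1     1     1     1     1
          4     1     1     1     1     2     2     2     2     3     3     3     3     4     4
          5     1     1     1     1     2     3     3     3     4     5     6     6     7     8

5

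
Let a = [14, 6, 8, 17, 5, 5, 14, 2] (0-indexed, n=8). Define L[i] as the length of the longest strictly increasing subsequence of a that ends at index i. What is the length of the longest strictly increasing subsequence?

   i    0    1    2    3    4    5    6    7
a[i]   14    6    8   17    5    5   14    2
L[i]    1    1    2    3    1    1    3    1

3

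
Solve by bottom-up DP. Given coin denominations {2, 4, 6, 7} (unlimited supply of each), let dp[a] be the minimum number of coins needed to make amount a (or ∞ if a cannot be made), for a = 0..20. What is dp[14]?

 a  0  1  2  3  4  5  6  7  8  9 10 11 12 13 14 15 16 17 18 19 20
dp  0  -  1  -  1  -  1  1  2  2  2  2  2  2  2  3  3  3  3  3  3
(- denotes ∞ / unreachable)

2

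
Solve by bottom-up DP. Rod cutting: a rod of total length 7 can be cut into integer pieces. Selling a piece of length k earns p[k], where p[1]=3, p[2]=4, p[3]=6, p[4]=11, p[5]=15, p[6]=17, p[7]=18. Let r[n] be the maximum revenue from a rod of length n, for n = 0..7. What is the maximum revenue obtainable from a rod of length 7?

   n    0    1    2    3    4    5    6    7
r[n]    0    3    6    9   12   15   18   21

21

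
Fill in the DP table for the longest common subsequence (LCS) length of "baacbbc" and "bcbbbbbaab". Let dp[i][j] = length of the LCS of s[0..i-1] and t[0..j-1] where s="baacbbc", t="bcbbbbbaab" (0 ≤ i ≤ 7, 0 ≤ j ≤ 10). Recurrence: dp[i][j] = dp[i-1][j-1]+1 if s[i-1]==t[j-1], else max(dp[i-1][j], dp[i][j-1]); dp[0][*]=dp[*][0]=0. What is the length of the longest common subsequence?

4

   ''  b  c  b  b  b  b  b  a  a  b
''  0  0  0  0  0  0  0  0  0  0  0
 b  0  1  1  1  1  1  1  1  1  1  1
 a  0  1  1  1  1  1  1  1  2  2  2
 a  0  1  1  1  1  1  1  1  2  3  3
 c  0  1  2  2  2  2  2  2  2  3  3
 b  0  1  2  3  3  3  3  3  3  3  4
 b  0  1  2  3  4  4  4  4  4  4  4
 c  0  1  2  3  4  4  4  4  4  4  4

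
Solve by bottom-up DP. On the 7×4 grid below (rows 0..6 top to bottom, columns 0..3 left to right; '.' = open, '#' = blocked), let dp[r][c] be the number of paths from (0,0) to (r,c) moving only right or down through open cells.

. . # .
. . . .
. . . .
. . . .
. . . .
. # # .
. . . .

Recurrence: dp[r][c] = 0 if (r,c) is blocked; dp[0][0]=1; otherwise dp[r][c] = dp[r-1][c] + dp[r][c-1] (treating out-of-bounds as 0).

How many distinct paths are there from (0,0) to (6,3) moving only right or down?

31

r\c   0   1   2   3
  0   1   1   0   0
  1   1   2   2   2
  2   1   3   5   7
  3   1   4   9  16
  4   1   5  14  30
  5   1   0   0  30
  6   1   1   1  31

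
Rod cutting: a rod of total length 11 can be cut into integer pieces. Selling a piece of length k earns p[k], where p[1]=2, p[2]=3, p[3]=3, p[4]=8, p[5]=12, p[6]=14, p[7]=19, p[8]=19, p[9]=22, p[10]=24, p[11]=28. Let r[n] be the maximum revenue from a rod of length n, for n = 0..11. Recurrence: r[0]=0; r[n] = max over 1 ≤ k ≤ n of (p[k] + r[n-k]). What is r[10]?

   n    0    1    2    3    4    5    6    7    8    9   10   11
r[n]    0    2    4    6    8   12   14   19   21   23   25   28

25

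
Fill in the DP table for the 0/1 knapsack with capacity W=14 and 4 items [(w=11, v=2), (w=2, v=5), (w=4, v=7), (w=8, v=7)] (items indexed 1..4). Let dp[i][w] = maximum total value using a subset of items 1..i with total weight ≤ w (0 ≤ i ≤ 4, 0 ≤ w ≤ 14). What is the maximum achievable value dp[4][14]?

i\w   0   1   2   3   4   5   6   7   8   9  10  11  12  13  14
  0   0   0   0   0   0   0   0   0   0   0   0   0   0   0   0
  1   0   0   0   0   0   0   0   0   0   0   0   2   2   2   2
  2   0   0   5   5   5   5   5   5   5   5   5   5   5   7   7
  3   0   0   5   5   7   7  12  12  12  12  12  12  12  12  12
  4   0   0   5   5   7   7  12  12  12  12  12  12  14  14  19

19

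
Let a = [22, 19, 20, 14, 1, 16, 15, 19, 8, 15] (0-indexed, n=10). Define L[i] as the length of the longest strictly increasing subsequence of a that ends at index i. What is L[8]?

   i    0    1    2    3    4    5    6    7    8    9
a[i]   22   19   20   14    1   16   15   19    8   15
L[i]    1    1    2    1    1    2    2    3    2    3

2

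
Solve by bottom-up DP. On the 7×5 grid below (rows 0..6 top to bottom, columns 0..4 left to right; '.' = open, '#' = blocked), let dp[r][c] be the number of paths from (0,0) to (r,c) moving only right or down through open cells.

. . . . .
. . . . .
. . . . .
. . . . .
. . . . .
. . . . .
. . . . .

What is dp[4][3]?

35

r\c   0   1   2   3   4
  0   1   1   1   1   1
  1   1   2   3   4   5
  2   1   3   6  10  15
  3   1   4  10  20  35
  4   1   5  15  35  70
  5   1   6  21  56 126
  6   1   7  28  84 210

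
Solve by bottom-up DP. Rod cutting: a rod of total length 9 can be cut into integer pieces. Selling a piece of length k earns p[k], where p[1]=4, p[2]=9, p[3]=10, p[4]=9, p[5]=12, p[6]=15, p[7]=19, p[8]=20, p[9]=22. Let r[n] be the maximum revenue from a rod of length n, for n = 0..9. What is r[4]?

   n    0    1    2    3    4    5    6    7    8    9
r[n]    0    4    9   13   18   22   27   31   36   40

18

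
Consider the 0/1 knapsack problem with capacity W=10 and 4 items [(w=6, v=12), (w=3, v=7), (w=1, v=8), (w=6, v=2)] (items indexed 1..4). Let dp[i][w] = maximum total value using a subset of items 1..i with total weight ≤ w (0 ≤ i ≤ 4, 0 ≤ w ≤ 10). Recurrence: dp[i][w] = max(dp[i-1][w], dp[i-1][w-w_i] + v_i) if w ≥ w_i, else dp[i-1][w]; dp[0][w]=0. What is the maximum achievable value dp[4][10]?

27

i\w   0   1   2   3   4   5   6   7   8   9  10
  0   0   0   0   0   0   0   0   0   0   0   0
  1   0   0   0   0   0   0  12  12  12  12  12
  2   0   0   0   7   7   7  12  12  12  19  19
  3   0   8   8   8  15  15  15  20  20  20  27
  4   0   8   8   8  15  15  15  20  20  20  27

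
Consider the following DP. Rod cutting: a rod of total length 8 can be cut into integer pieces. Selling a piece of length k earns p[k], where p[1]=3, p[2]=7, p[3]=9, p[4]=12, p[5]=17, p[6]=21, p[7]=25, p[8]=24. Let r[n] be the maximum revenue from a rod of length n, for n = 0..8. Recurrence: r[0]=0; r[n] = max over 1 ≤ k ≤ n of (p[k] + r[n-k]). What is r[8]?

   n    0    1    2    3    4    5    6    7    8
r[n]    0    3    7   10   14   17   21   25   28

28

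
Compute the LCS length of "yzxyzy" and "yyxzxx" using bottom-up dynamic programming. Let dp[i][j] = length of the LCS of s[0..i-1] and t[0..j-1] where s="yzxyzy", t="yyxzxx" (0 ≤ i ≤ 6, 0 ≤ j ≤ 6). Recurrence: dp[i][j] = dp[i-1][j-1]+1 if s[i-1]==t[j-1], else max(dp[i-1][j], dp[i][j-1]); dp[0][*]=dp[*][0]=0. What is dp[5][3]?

   ''  y  y  x  z  x  x
''  0  0  0  0  0  0  0
 y  0  1  1  1  1  1  1
 z  0  1  1  1  2  2  2
 x  0  1  1  2  2  3  3
 y  0  1  2  2  2  3  3
 z  0  1  2  2  3  3  3
 y  0  1  2  2  3  3  3

2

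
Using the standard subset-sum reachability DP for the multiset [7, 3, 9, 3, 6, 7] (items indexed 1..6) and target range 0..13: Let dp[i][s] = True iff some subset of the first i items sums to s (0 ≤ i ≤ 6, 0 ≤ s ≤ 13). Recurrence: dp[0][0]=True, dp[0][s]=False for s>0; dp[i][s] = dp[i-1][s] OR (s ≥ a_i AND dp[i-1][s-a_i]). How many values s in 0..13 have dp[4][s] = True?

i\s   0   1   2   3   4   5   6   7   8   9  10  11  12  13
  0   T   F   F   F   F   F   F   F   F   F   F   F   F   F
  1   T   F   F   F   F   F   F   T   F   F   F   F   F   F
  2   T   F   F   T   F   F   F   T   F   F   T   F   F   F
  3   T   F   F   T   F   F   F   T   F   T   T   F   T   F
  4   T   F   F   T   F   F   T   T   F   T   T   F   T   T
  5   T   F   F   T   F   F   T   T   F   T   T   F   T   T
  6   T   F   F   T   F   F   T   T   F   T   T   F   T   T

8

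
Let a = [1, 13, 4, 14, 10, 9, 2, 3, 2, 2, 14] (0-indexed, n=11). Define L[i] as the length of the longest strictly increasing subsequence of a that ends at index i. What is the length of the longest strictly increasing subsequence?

4

   i    0    1    2    3    4    5    6    7    8    9   10
a[i]    1   13    4   14   10    9    2    3    2    2   14
L[i]    1    2    2    3    3    3    2    3    2    2    4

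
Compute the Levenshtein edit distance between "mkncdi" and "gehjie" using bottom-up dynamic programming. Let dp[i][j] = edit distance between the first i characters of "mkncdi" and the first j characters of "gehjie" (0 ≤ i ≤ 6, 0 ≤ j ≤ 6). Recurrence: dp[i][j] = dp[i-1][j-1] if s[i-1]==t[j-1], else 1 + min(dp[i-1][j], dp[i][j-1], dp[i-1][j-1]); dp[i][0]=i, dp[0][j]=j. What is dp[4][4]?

   ''  g  e  h  j  i  e
''  0  1  2  3  4  5  6
 m  1  1  2  3  4  5  6
 k  2  2  2  3  4  5  6
 n  3  3  3  3  4  5  6
 c  4  4  4  4  4  5  6
 d  5  5  5  5  5  5  6
 i  6  6  6  6  6  5  6

4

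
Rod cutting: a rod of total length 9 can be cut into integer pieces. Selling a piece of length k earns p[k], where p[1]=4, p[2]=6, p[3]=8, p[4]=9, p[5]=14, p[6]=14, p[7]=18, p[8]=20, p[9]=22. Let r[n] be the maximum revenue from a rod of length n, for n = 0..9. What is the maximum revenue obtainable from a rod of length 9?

36

   n    0    1    2    3    4    5    6    7    8    9
r[n]    0    4    8   12   16   20   24   28   32   36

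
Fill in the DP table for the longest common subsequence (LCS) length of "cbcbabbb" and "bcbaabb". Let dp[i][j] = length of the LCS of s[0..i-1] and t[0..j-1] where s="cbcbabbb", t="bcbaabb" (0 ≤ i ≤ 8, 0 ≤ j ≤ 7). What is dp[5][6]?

   ''  b  c  b  a  a  b  b
''  0  0  0  0  0  0  0  0
 c  0  0  1  1  1  1  1  1
 b  0  1  1  2  2  2  2  2
 c  0  1  2  2  2  2  2  2
 b  0  1  2  3  3  3  3  3
 a  0  1  2  3  4  4  4  4
 b  0  1  2  3  4  4  5  5
 b  0  1  2  3  4  4  5  6
 b  0  1  2  3  4  4  5  6

4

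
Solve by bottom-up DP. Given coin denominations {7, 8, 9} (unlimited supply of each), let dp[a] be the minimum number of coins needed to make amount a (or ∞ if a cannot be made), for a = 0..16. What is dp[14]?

 a  0  1  2  3  4  5  6  7  8  9 10 11 12 13 14 15 16
dp  0  -  -  -  -  -  -  1  1  1  -  -  -  -  2  2  2
(- denotes ∞ / unreachable)

2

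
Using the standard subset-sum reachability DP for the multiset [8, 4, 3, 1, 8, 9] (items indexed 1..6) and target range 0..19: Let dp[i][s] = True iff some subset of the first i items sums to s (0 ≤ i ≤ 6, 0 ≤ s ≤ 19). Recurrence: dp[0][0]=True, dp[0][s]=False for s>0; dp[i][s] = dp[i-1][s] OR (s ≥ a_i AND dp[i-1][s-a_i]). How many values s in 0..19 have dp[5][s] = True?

i\s   0   1   2   3   4   5   6   7   8   9  10  11  12  13  14  15  16  17  18  19
  0   T   F   F   F   F   F   F   F   F   F   F   F   F   F   F   F   F   F   F   F
  1   T   F   F   F   F   F   F   F   T   F   F   F   F   F   F   F   F   F   F   F
  2   T   F   F   F   T   F   F   F   T   F   F   F   T   F   F   F   F   F   F   F
  3   T   F   F   T   T   F   F   T   T   F   F   T   T   F   F   T   F   F   F   F
  4   T   T   F   T   T   T   F   T   T   T   F   T   T   T   F   T   T   F   F   F
  5   T   T   F   T   T   T   F   T   T   T   F   T   T   T   F   T   T   T   F   T
  6   T   T   F   T   T   T   F   T   T   T   T   T   T   T   T   T   T   T   T   T

15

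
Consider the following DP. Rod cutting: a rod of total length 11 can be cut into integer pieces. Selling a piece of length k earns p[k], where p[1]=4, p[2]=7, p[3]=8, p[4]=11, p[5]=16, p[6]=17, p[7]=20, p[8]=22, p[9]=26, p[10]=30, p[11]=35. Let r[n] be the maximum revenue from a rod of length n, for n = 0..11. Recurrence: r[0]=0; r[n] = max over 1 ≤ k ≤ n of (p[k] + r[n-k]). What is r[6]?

   n    0    1    2    3    4    5    6    7    8    9   10   11
r[n]    0    4    8   12   16   20   24   28   32   36   40   44

24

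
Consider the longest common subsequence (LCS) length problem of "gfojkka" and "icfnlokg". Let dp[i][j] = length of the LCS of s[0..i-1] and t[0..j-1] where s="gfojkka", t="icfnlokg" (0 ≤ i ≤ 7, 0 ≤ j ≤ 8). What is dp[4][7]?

2

   ''  i  c  f  n  l  o  k  g
''  0  0  0  0  0  0  0  0  0
 g  0  0  0  0  0  0  0  0  1
 f  0  0  0  1  1  1  1  1  1
 o  0  0  0  1  1  1  2  2  2
 j  0  0  0  1  1  1  2  2  2
 k  0  0  0  1  1  1  2  3  3
 k  0  0  0  1  1  1  2  3  3
 a  0  0  0  1  1  1  2  3  3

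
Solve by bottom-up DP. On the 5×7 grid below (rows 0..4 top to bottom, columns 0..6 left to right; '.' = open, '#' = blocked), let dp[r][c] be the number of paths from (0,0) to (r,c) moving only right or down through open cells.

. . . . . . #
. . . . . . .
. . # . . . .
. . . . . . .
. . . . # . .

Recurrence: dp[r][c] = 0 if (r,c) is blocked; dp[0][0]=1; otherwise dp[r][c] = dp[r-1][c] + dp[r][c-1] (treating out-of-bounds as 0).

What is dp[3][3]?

r\c   0   1   2   3   4   5   6
  0   1   1   1   1   1   1   0
  1   1   2   3   4   5   6   6
  2   1   3   0   4   9  15  21
  3   1   4   4   8  17  32  53
  4   1   5   9  17   0  32  85

8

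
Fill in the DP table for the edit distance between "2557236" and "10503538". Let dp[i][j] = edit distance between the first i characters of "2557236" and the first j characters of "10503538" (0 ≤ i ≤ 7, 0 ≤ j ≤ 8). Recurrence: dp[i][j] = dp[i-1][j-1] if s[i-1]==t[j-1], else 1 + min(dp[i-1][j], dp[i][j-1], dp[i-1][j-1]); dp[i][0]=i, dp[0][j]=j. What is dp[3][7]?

5

   ''  1  0  5  0  3  5  3  8
''  0  1  2  3  4  5  6  7  8
 2  1  1  2  3  4  5  6  7  8
 5  2  2  2  2  3  4  5  6  7
 5  3  3  3  2  3  4  4  5  6
 7  4  4  4  3  3  4  5  5  6
 2  5  5  5  4  4  4  5  6  6
 3  6  6  6  5  5  4  5  5  6
 6  7  7  7  6  6  5  5  6  6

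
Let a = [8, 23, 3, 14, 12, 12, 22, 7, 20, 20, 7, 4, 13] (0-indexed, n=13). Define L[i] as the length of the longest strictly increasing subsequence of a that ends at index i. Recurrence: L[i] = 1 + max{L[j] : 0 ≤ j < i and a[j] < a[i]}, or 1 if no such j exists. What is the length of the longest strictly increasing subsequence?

3

   i    0    1    2    3    4    5    6    7    8    9   10   11   12
a[i]    8   23    3   14   12   12   22    7   20   20    7    4   13
L[i]    1    2    1    2    2    2    3    2    3    3    2    2    3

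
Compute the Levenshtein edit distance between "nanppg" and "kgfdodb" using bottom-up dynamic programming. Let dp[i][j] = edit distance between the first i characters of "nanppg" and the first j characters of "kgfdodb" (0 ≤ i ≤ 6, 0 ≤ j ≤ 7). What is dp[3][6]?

   ''  k  g  f  d  o  d  b
''  0  1  2  3  4  5  6  7
 n  1  1  2  3  4  5  6  7
 a  2  2  2  3  4  5  6  7
 n  3  3  3  3  4  5  6  7
 p  4  4  4  4  4  5  6  7
 p  5  5  5  5  5  5  6  7
 g  6  6  5  6  6  6  6  7

6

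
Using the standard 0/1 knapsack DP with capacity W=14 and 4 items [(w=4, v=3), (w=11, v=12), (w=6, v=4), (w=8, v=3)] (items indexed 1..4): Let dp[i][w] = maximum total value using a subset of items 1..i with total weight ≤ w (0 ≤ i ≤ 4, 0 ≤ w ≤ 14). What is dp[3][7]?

i\w   0   1   2   3   4   5   6   7   8   9  10  11  12  13  14
  0   0   0   0   0   0   0   0   0   0   0   0   0   0   0   0
  1   0   0   0   0   3   3   3   3   3   3   3   3   3   3   3
  2   0   0   0   0   3   3   3   3   3   3   3  12  12  12  12
  3   0   0   0   0   3   3   4   4   4   4   7  12  12  12  12
  4   0   0   0   0   3   3   4   4   4   4   7  12  12  12  12

4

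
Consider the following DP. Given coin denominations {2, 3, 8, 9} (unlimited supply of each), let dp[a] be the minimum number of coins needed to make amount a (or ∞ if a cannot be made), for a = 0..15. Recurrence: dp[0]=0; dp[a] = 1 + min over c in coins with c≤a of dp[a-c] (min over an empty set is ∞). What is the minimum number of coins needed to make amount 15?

3

 a  0  1  2  3  4  5  6  7  8  9 10 11 12 13 14 15
dp  0  -  1  1  2  2  2  3  1  1  2  2  2  3  3  3
(- denotes ∞ / unreachable)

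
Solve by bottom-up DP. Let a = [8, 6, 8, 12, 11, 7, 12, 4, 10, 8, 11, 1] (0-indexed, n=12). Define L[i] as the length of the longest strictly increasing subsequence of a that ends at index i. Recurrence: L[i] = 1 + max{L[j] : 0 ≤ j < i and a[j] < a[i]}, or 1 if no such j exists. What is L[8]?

3

   i    0    1    2    3    4    5    6    7    8    9   10   11
a[i]    8    6    8   12   11    7   12    4   10    8   11    1
L[i]    1    1    2    3    3    2    4    1    3    3    4    1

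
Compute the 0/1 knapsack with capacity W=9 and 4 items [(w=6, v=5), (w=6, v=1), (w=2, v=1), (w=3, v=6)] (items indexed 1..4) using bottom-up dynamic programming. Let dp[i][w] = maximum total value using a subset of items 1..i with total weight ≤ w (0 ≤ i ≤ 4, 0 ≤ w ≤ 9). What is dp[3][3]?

i\w   0   1   2   3   4   5   6   7   8   9
  0   0   0   0   0   0   0   0   0   0   0
  1   0   0   0   0   0   0   5   5   5   5
  2   0   0   0   0   0   0   5   5   5   5
  3   0   0   1   1   1   1   5   5   6   6
  4   0   0   1   6   6   7   7   7   7  11

1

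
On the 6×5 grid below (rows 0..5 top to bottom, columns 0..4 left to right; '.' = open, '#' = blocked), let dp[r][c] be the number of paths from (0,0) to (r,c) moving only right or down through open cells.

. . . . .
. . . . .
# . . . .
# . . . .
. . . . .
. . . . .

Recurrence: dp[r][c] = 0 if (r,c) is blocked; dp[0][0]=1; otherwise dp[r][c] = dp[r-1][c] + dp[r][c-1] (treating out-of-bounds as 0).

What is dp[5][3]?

36

r\c   0   1   2   3   4
  0   1   1   1   1   1
  1   1   2   3   4   5
  2   0   2   5   9  14
  3   0   2   7  16  30
  4   0   2   9  25  55
  5   0   2  11  36  91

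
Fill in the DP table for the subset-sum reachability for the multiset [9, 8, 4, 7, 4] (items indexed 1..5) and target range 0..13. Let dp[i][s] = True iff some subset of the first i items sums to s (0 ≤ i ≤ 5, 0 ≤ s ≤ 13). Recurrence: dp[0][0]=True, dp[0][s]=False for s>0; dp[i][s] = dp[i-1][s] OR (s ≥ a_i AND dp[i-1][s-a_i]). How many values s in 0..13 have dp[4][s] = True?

8

i\s   0   1   2   3   4   5   6   7   8   9  10  11  12  13
  0   T   F   F   F   F   F   F   F   F   F   F   F   F   F
  1   T   F   F   F   F   F   F   F   F   T   F   F   F   F
  2   T   F   F   F   F   F   F   F   T   T   F   F   F   F
  3   T   F   F   F   T   F   F   F   T   T   F   F   T   T
  4   T   F   F   F   T   F   F   T   T   T   F   T   T   T
  5   T   F   F   F   T   F   F   T   T   T   F   T   T   T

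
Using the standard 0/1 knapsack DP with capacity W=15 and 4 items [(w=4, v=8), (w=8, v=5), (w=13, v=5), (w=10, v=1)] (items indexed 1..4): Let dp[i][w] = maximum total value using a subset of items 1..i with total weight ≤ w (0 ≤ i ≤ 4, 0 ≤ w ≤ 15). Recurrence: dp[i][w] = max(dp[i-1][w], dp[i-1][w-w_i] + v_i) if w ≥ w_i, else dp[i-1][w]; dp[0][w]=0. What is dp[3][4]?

8

i\w   0   1   2   3   4   5   6   7   8   9  10  11  12  13  14  15
  0   0   0   0   0   0   0   0   0   0   0   0   0   0   0   0   0
  1   0   0   0   0   8   8   8   8   8   8   8   8   8   8   8   8
  2   0   0   0   0   8   8   8   8   8   8   8   8  13  13  13  13
  3   0   0   0   0   8   8   8   8   8   8   8   8  13  13  13  13
  4   0   0   0   0   8   8   8   8   8   8   8   8  13  13  13  13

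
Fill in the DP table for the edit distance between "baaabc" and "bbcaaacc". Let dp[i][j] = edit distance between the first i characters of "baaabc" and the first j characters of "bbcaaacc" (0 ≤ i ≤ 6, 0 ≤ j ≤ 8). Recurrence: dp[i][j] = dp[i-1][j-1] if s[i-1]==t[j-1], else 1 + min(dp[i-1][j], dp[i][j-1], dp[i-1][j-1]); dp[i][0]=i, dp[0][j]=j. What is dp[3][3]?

2

   ''  b  b  c  a  a  a  c  c
''  0  1  2  3  4  5  6  7  8
 b  1  0  1  2  3  4  5  6  7
 a  2  1  1  2  2  3  4  5  6
 a  3  2  2  2  2  2  3  4  5
 a  4  3  3  3  2  2  2  3  4
 b  5  4  3  4  3  3  3  3  4
 c  6  5  4  3  4  4  4  3  3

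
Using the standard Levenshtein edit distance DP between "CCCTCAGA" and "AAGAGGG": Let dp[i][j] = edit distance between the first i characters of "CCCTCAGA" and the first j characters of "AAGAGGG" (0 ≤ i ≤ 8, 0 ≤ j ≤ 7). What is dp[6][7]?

   ''  A  A  G  A  G  G  G
''  0  1  2  3  4  5  6  7
 C  1  1  2  3  4  5  6  7
 C  2  2  2  3  4  5  6  7
 C  3  3  3  3  4  5  6  7
 T  4  4  4  4  4  5  6  7
 C  5  5  5  5  5  5  6  7
 A  6  5  5  6  5  6  6  7
 G  7  6  6  5  6  5  6  6
 A  8  7  6  6  5  6  6  7

7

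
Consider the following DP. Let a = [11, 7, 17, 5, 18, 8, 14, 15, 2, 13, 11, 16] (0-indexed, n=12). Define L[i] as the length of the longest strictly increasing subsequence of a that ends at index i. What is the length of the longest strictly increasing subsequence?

   i    0    1    2    3    4    5    6    7    8    9   10   11
a[i]   11    7   17    5   18    8   14   15    2   13   11   16
L[i]    1    1    2    1    3    2    3    4    1    3    3    5

5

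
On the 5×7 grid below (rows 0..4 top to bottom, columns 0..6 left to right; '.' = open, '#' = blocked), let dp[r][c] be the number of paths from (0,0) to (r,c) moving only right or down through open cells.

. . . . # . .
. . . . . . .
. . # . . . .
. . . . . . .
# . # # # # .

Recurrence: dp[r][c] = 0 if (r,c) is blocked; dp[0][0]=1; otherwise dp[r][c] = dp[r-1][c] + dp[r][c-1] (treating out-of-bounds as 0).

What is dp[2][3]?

r\c   0   1   2   3   4   5   6
  0   1   1   1   1   0   0   0
  1   1   2   3   4   4   4   4
  2   1   3   0   4   8  12  16
  3   1   4   4   8  16  28  44
  4   0   4   0   0   0   0  44

4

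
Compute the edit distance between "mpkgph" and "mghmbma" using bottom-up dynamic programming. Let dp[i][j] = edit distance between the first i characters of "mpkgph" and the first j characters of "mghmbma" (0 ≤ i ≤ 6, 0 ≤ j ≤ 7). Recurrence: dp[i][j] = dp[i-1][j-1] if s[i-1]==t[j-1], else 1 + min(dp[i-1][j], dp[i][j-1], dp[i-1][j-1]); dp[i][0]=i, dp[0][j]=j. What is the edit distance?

6

   ''  m  g  h  m  b  m  a
''  0  1  2  3  4  5  6  7
 m  1  0  1  2  3  4  5  6
 p  2  1  1  2  3  4  5  6
 k  3  2  2  2  3  4  5  6
 g  4  3  2  3  3  4  5  6
 p  5  4  3  3  4  4  5  6
 h  6  5  4  3  4  5  5  6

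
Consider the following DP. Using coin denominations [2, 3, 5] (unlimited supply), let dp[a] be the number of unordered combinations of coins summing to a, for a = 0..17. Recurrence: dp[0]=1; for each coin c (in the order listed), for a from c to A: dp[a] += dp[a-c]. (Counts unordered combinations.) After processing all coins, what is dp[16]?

after  coin     0     1     2     3     4     5     6     7     8     9    10    11    12    13    14    15    16    17
          2     1     0     1     0     1     0     1     0     1     0     1     0     1     0     1     0     1     0
          3     1     0     1     1     1     1     2     1     2     2     2     2     3     2     3     3     3     3
          5     1     0     1     1     1     2     2     2     3     3     4     4     5     5     6     7     7     8

7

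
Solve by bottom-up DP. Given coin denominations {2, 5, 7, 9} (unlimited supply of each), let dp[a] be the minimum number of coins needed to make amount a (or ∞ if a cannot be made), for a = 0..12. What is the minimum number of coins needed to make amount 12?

 a  0  1  2  3  4  5  6  7  8  9 10 11 12
dp  0  -  1  -  2  1  3  1  4  1  2  2  2
(- denotes ∞ / unreachable)

2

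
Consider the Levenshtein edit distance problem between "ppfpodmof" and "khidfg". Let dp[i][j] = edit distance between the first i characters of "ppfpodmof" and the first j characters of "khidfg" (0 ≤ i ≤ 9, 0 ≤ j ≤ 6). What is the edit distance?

   ''  k  h  i  d  f  g
''  0  1  2  3  4  5  6
 p  1  1  2  3  4  5  6
 p  2  2  2  3  4  5  6
 f  3  3  3  3  4  4  5
 p  4  4  4  4  4  5  5
 o  5  5  5  5  5  5  6
 d  6  6  6  6  5  6  6
 m  7  7  7  7  6  6  7
 o  8  8  8  8  7  7  7
 f  9  9  9  9  8  7  8

8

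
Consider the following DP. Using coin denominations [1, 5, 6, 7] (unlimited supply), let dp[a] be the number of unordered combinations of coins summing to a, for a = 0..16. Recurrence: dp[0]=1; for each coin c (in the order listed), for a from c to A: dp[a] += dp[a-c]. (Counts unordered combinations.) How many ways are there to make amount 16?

12

after  coin     0     1     2     3     4     5     6     7     8     9    10    11    12    13    14    15    16
          1     1     1     1     1     1     1     1     1     1     1     1     1     1     1     1     1     1
          5     1     1     1     1     1     2     2     2     2     2     3     3     3     3     3     4     4
          6     1     1     1     1     1     2     3     3     3     3     4     5     6     6     6     7     8
          7     1     1     1     1     1     2     3     4     4     4     5     6     8     9    10    11    12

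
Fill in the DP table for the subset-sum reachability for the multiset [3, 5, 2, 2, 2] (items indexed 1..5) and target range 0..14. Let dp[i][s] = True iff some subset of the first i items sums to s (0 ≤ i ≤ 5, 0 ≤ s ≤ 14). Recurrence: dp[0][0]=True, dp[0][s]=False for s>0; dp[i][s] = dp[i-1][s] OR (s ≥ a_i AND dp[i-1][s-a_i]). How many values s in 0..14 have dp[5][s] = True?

13

i\s   0   1   2   3   4   5   6   7   8   9  10  11  12  13  14
  0   T   F   F   F   F   F   F   F   F   F   F   F   F   F   F
  1   T   F   F   T   F   F   F   F   F   F   F   F   F   F   F
  2   T   F   F   T   F   T   F   F   T   F   F   F   F   F   F
  3   T   F   T   T   F   T   F   T   T   F   T   F   F   F   F
  4   T   F   T   T   T   T   F   T   T   T   T   F   T   F   F
  5   T   F   T   T   T   T   T   T   T   T   T   T   T   F   T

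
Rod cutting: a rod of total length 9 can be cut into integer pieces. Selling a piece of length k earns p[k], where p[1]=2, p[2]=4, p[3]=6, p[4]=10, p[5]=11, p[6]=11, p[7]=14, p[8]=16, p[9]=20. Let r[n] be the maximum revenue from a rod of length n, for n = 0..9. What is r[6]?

   n    0    1    2    3    4    5    6    7    8    9
r[n]    0    2    4    6   10   12   14   16   20   22

14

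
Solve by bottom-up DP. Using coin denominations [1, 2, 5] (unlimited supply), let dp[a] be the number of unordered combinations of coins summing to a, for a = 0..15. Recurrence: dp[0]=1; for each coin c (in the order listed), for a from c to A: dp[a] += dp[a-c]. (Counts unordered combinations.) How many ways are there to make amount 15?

18

after  coin     0     1     2     3     4     5     6     7     8     9    10    11    12    13    14    15
          1     1     1     1     1     1     1     1     1     1     1     1     1     1     1     1     1
          2     1     1     2     2     3     3     4     4     5     5     6     6     7     7     8     8
          5     1     1     2     2     3     4     5     6     7     8    10    11    13    14    16    18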